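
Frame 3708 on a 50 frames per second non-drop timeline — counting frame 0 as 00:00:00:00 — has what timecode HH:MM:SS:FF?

3708 ÷ 50 = 74 full seconds, remainder 8 frames.
74 s = 0 h 1 min 14 s.
Timecode: 00:01:14:08.

00:01:14:08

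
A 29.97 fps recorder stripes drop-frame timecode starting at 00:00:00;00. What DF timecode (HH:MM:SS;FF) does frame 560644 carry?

Each 10-minute DF block holds 10 × 60 × 30 − 9 × 2 = 17982 frames. 560644 ÷ 17982 → 31 full blocks, remainder 3202.
Within the partial block the first minute is 1800 frames and each further minute 1798, so 1 further minute boundary passed. Total skipped labels = 18 × 31 + 2 × 1 = 560.
Non-drop label index = 560644 + 560 = 561204; at 30 labels/s that is 05:11:46:24, i.e. DF 05:11:46;24.

05:11:46;24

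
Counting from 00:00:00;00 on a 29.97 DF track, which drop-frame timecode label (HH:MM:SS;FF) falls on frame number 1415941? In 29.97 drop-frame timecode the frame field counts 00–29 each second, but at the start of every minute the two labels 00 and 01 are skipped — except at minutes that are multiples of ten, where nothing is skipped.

Ten DF minutes hold 17982 frames, so frame 1415941 lies in block 78 (frames 1402596–1420577) with 13345 frames into that block.
The block's first minute is 1800 frames and the rest 1798 each; 13345 frames reaches minute 7, so 78 × 18 + 7 × 2 = 1418 labels have been skipped so far.
Adding those back, label number 1415941 + 1418 = 1417359 at 30 labels/s is 47245 s + 9 f = 13 h 7 min 25 s frame 9, i.e. 13:07:25;09.

13:07:25;09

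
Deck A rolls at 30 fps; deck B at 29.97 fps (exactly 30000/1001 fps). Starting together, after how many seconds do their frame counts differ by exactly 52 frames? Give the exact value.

26026/15 seconds

The gap grows by |30000/1001 − 30| = 30/1001 frames per second.
Time for a 52-frame gap: 52 ÷ (30/1001) = 26026/15 s.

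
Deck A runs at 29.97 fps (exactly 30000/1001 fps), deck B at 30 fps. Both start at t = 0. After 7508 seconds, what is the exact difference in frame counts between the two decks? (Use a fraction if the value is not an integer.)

A emits 30000/1001 × 7508 = 225240000/1001 frames; B emits 30 × 7508 = 225240.
Difference = 225240/1001 frames (≈ 225.0150); B is ahead of A.

225240/1001 frames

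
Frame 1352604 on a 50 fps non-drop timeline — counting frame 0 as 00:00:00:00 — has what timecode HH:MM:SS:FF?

1352604 ÷ 50 = 27052 full seconds, remainder 4 frames.
27052 s = 7 h 30 min 52 s.
Timecode: 07:30:52:04.

07:30:52:04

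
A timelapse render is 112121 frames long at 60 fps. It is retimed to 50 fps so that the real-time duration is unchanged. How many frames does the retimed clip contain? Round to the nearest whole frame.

93434 frames

Frames at target rate = 112121 × (50) / (60) = 560605/6 ≈ 93434.167.
Nearest whole frame: 93434.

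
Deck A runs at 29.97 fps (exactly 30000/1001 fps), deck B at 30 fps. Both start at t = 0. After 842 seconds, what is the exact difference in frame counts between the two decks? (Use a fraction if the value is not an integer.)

25260/1001 frames

A emits 30000/1001 × 842 = 25260000/1001 frames; B emits 30 × 842 = 25260.
Difference = 25260/1001 frames (≈ 25.2348); B is ahead of A.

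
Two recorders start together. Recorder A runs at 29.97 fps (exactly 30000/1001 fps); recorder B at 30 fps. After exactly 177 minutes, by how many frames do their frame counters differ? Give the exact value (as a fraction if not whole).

177 min = 10620 s.
A emits 30000/1001 × 10620 = 318600000/1001 frames; B emits 30 × 10620 = 318600.
Difference = 318600/1001 frames (≈ 318.2817); B is ahead of A.

318600/1001 frames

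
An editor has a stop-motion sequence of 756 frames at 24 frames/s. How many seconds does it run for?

31.5 seconds

Running time = 756 / (24) = 31.5 s.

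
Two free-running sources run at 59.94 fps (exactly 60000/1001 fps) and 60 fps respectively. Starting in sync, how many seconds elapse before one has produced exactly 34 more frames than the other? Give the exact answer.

The gap grows by |60 − 60000/1001| = 60/1001 frames per second.
Time for a 34-frame gap: 34 ÷ (60/1001) = 17017/30 s.

17017/30 seconds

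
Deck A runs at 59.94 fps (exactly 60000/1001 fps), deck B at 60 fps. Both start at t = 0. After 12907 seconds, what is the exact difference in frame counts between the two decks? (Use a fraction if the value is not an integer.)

A emits 60000/1001 × 12907 = 774420000/1001 frames; B emits 60 × 12907 = 774420.
Difference = 774420/1001 frames (≈ 773.6464); B is ahead of A.

774420/1001 frames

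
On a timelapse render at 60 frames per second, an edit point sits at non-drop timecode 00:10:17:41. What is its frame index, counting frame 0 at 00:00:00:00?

37061

Total seconds to the label: (0 × 3600 + 10 × 60 + 17) = 617.
Frame index = 617 × 60 + 41 = 37061.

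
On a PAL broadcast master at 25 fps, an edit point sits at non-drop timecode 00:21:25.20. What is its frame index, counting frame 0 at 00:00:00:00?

32145

Total seconds to the label: (0 × 3600 + 21 × 60 + 25) = 1285.
Frame index = 1285 × 25 + 20 = 32145.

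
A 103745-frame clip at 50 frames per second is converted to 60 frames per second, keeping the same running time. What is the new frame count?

124494 frames

Target frames = source frames × (target rate / source rate) = 103745 × (60)/(50) = 103745 × 6/5 = 124494.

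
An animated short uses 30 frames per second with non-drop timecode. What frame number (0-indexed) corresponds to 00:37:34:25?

Total seconds to the label: (0 × 3600 + 37 × 60 + 34) = 2254.
Frame index = 2254 × 30 + 25 = 67645.

frame 67645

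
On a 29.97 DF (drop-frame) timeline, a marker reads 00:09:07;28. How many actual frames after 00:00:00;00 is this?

16420

As if non-drop at 30 labels/s: (0 × 3600 + 9 × 60 + 7) × 30 + 28 = 16438.
Minute boundaries passed: 9; those not divisible by 10: 9 − 0 = 9; dropped labels = 2 × 9 = 18.
Actual frame index = 16438 − 18 = 16420.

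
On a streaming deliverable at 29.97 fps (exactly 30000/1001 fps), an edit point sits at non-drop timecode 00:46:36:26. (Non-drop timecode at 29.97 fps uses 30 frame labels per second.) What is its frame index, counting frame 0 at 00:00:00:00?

frame 83906

Total seconds to the label: (0 × 3600 + 46 × 60 + 36) = 2796.
Frame index = 2796 × 30 + 26 = 83906.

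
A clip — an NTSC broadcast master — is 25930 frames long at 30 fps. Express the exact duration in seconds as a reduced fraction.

2593/3 seconds

Running time = 25930 ÷ (30) = 25930 × 1/30 = 2593/3 s.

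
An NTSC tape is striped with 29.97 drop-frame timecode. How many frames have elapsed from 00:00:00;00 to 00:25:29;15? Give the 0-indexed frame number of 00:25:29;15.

45839

Complete 10-minute blocks: 2, each 17982 frames → 35964.
Remaining 5 whole minutes in the current block: 1800 + 4 × 1798 = 8992 frames.
Within the current minute: 29 × 30 + 15 − 2 = 883 (labels ;00/;01 skipped at this minute). Total = 35964 + 8992 + 883 = 45839.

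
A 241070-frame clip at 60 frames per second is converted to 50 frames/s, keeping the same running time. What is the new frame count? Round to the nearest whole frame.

Frames at target rate = 241070 × (50) / (60) = 602675/3 ≈ 200891.667.
Nearest whole frame: 200892.

200892 frames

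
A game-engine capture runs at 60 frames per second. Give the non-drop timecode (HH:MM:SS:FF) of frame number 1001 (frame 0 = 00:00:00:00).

00:00:16:41

1001 ÷ 60 = 16 full seconds, remainder 41 frames.
16 s = 0 h 0 min 16 s.
Timecode: 00:00:16:41.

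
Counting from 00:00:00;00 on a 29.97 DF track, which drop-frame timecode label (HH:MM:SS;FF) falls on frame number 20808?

00:11:34;08

Each 10-minute DF block holds 10 × 60 × 30 − 9 × 2 = 17982 frames. 20808 ÷ 17982 → 1 full block, remainder 2826.
Within the partial block the first minute is 1800 frames and each further minute 1798, so 1 further minute boundary passed. Total skipped labels = 18 × 1 + 2 × 1 = 20.
Non-drop label index = 20808 + 20 = 20828; at 30 labels/s that is 00:11:34:08, i.e. DF 00:11:34;08.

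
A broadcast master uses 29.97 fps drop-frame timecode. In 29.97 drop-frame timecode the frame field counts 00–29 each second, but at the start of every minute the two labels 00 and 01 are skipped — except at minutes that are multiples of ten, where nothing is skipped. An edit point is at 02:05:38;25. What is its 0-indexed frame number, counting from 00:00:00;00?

225939

Complete 10-minute blocks: 12, each 17982 frames → 215784.
Remaining 5 whole minutes in the current block: 1800 + 4 × 1798 = 8992 frames.
Within the current minute: 38 × 30 + 25 − 2 = 1163 (labels ;00/;01 skipped at this minute). Total = 215784 + 8992 + 1163 = 225939.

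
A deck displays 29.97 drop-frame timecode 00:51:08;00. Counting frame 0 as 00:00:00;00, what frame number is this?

Complete 10-minute blocks: 5, each 17982 frames → 89910.
Remaining 1 whole minute in the current block: 1800 + 0 × 1798 = 1800 frames.
Within the current minute: 8 × 30 + 0 − 2 = 238 (labels ;00/;01 skipped at this minute). Total = 89910 + 1800 + 238 = 91948.

91948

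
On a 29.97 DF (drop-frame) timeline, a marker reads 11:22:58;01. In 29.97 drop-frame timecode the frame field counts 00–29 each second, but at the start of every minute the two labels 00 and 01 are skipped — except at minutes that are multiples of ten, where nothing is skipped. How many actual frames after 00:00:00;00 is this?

Complete 10-minute blocks: 68, each 17982 frames → 1222776.
Remaining 2 whole minutes in the current block: 1800 + 1 × 1798 = 3598 frames.
Within the current minute: 58 × 30 + 1 − 2 = 1739 (labels ;00/;01 skipped at this minute). Total = 1222776 + 3598 + 1739 = 1228113.

1228113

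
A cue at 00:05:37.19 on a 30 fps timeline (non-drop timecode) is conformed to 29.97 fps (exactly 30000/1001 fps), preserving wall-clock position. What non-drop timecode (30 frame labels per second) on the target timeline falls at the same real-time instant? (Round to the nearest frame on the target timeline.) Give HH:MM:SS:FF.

00:05:37:09

Source frame index: (0×3600 + 5×60 + 37) × 30 + 19 = 10129.
Real time: 10129 / (30) = 10129/30 s.
Target frame: (10129/30) × (30000/1001) = 1447000/143 ≈ 10118.881 → 10119.
At 30 labels/s: frame 10119 → 00:05:37:09.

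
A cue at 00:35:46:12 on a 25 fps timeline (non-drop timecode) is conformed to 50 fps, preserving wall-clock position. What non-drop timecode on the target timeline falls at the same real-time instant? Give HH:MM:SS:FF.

Source frame index: (0×3600 + 35×60 + 46) × 25 + 12 = 53662.
Real time: 53662 / (25) = 53662/25 s.
Target frame: (53662/25) × (50) = 107324.
At 50 labels/s: frame 107324 → 00:35:46:24.

00:35:46:24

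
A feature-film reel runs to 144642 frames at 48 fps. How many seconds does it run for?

Running time = 144642 / (48) = 3013.375 s.

3013.375 seconds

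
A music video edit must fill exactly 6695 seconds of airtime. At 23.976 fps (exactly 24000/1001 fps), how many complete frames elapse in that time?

160519 frames

Frames = 6695 × 24000/1001 = 12360000/77 ≈ 160519.4805.
Complete frames: 160519.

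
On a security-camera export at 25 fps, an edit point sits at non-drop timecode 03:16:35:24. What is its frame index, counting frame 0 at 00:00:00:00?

Total seconds to the label: (3 × 3600 + 16 × 60 + 35) = 11795.
Frame index = 11795 × 25 + 24 = 294899.

294899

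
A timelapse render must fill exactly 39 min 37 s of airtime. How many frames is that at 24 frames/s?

57048 frames

39 min 37 s = 2377 s.
Frames = 2377 × 24 = 57048.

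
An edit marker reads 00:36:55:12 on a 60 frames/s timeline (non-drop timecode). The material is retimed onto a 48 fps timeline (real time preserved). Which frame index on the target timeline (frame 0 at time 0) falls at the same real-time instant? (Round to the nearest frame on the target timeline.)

Source frame index: (0×3600 + 36×60 + 55) × 60 + 12 = 132912.
Real time: 132912 / (60) = 11076/5 s.
Target frame: (11076/5) × (48) = 531648/5 ≈ 106329.600 → 106330.

frame 106330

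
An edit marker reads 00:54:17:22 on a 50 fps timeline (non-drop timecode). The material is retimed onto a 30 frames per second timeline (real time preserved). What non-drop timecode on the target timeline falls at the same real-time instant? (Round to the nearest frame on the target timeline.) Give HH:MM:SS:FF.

00:54:17:13

Source frame index: (0×3600 + 54×60 + 17) × 50 + 22 = 162872.
Real time: 162872 / (50) = 81436/25 s.
Target frame: (81436/25) × (30) = 488616/5 ≈ 97723.200 → 97723.
At 30 labels/s: frame 97723 → 00:54:17:13.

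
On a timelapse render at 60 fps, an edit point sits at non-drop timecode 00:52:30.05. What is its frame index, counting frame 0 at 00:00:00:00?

Total seconds to the label: (0 × 3600 + 52 × 60 + 30) = 3150.
Frame index = 3150 × 60 + 5 = 189005.

frame 189005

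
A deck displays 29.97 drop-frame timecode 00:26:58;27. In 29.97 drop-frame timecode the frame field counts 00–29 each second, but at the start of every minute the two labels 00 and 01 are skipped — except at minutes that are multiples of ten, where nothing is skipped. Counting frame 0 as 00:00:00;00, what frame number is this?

48519

Complete 10-minute blocks: 2, each 17982 frames → 35964.
Remaining 6 whole minutes in the current block: 1800 + 5 × 1798 = 10790 frames.
Within the current minute: 58 × 30 + 27 − 2 = 1765 (labels ;00/;01 skipped at this minute). Total = 35964 + 10790 + 1765 = 48519.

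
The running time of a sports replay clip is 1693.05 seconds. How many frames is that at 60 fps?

Frames = 1693.05 × 60 = 101583.

101583 frames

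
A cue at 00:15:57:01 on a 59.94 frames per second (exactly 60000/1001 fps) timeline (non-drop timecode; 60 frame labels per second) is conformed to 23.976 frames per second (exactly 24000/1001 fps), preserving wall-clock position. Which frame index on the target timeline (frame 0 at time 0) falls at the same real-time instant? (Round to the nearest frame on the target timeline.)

Source frame index: (0×3600 + 15×60 + 57) × 60 + 1 = 57421.
Real time: 57421 / (60000/1001) = 57478421/60000 s.
Target frame: (57478421/60000) × (24000/1001) = 114842/5 ≈ 22968.400 → 22968.

frame 22968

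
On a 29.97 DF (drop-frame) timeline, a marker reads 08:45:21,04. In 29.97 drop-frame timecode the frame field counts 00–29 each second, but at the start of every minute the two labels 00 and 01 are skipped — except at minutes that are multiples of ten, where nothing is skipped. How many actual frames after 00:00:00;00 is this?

Complete 10-minute blocks: 52, each 17982 frames → 935064.
Remaining 5 whole minutes in the current block: 1800 + 4 × 1798 = 8992 frames.
Within the current minute: 21 × 30 + 4 − 2 = 632 (labels ;00/;01 skipped at this minute). Total = 935064 + 8992 + 632 = 944688.

944688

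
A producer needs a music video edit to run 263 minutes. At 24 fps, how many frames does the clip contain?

263 min = 15780 s.
Frames = 15780 × 24 = 378720.

378720 frames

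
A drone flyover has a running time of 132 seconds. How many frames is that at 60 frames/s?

Frames = 132 × 60 = 7920.

7920 frames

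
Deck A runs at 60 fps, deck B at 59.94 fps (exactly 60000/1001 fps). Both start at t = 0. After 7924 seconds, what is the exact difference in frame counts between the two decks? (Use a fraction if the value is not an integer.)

A emits 60 × 7924 = 475440 frames; B emits 60000/1001 × 7924 = 67920000/143.
Difference = 67920/143 frames (≈ 474.9650); B is behind A.

67920/143 frames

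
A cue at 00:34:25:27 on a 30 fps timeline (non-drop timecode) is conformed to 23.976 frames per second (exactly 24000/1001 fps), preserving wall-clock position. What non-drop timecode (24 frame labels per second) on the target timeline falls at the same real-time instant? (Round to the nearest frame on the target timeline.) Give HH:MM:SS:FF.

00:34:23:20

Source frame index: (0×3600 + 34×60 + 25) × 30 + 27 = 61977.
Real time: 61977 / (30) = 20659/10 s.
Target frame: (20659/10) × (24000/1001) = 49581600/1001 ≈ 49532.068 → 49532.
At 24 labels/s: frame 49532 → 00:34:23:20.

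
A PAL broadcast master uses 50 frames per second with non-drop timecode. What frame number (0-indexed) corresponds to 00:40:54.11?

frame 122711

Total seconds to the label: (0 × 3600 + 40 × 60 + 54) = 2454.
Frame index = 2454 × 50 + 11 = 122711.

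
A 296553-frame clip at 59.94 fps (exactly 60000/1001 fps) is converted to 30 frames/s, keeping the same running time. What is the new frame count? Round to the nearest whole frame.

148425 frames

Frames at target rate = 296553 × (30) / (60000/1001) = 296849553/2000 ≈ 148424.777.
Nearest whole frame: 148425.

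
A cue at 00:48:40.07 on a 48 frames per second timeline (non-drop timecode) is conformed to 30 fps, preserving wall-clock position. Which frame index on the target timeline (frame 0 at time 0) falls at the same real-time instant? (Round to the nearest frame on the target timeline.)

frame 87604

Source frame index: (0×3600 + 48×60 + 40) × 48 + 7 = 140167.
Real time: 140167 / (48) = 140167/48 s.
Target frame: (140167/48) × (30) = 700835/8 ≈ 87604.375 → 87604.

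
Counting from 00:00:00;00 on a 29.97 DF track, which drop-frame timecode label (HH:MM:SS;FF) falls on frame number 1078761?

Ten DF minutes hold 17982 frames, so frame 1078761 lies in block 59 (frames 1060938–1078919) with 17823 frames into that block.
The block's first minute is 1800 frames and the rest 1798 each; 17823 frames reaches minute 9, so 59 × 18 + 9 × 2 = 1080 labels have been skipped so far.
Adding those back, label number 1078761 + 1080 = 1079841 at 30 labels/s is 35994 s + 21 f = 9 h 59 min 54 s frame 21, i.e. 09:59:54;21.

09:59:54;21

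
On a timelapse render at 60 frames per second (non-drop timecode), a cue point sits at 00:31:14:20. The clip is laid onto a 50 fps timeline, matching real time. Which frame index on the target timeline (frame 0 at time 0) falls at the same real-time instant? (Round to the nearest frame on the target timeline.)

Source frame index: (0×3600 + 31×60 + 14) × 60 + 20 = 112460.
Real time: 112460 / (60) = 5623/3 s.
Target frame: (5623/3) × (50) = 281150/3 ≈ 93716.667 → 93717.

frame 93717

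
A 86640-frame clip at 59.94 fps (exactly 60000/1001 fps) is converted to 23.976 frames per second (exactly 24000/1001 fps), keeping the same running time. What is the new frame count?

34656 frames

Target frames = source frames × (target rate / source rate) = 86640 × (24000/1001)/(60000/1001) = 86640 × 2/5 = 34656.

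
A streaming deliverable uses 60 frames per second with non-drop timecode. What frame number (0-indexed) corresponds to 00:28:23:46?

Total seconds to the label: (0 × 3600 + 28 × 60 + 23) = 1703.
Frame index = 1703 × 60 + 46 = 102226.

frame 102226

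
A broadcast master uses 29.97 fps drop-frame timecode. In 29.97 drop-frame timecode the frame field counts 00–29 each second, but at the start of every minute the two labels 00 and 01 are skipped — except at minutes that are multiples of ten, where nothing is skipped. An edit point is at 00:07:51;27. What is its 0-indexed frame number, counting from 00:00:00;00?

14143

Complete 10-minute blocks: 0, each 17982 frames → 0.
Remaining 7 whole minutes in the current block: 1800 + 6 × 1798 = 12588 frames.
Within the current minute: 51 × 30 + 27 − 2 = 1555 (labels ;00/;01 skipped at this minute). Total = 0 + 12588 + 1555 = 14143.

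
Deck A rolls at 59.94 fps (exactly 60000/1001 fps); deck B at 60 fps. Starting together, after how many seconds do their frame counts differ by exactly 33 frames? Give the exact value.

The gap grows by |60 − 60000/1001| = 60/1001 frames per second.
Time for a 33-frame gap: 33 ÷ (60/1001) = 550.55 s.

550.55 seconds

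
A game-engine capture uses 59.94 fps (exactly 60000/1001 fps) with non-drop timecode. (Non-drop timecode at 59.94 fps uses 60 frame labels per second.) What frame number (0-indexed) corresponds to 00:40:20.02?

frame 145202

Total seconds to the label: (0 × 3600 + 40 × 60 + 20) = 2420.
Frame index = 2420 × 60 + 2 = 145202.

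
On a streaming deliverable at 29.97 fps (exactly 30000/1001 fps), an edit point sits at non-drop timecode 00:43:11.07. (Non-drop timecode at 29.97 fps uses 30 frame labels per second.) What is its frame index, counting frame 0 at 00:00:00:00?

Total seconds to the label: (0 × 3600 + 43 × 60 + 11) = 2591.
Frame index = 2591 × 30 + 7 = 77737.

77737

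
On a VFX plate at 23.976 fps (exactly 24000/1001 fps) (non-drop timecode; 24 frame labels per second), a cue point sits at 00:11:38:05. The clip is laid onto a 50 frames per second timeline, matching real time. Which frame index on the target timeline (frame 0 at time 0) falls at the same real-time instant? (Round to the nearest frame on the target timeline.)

Source frame index: (0×3600 + 11×60 + 38) × 24 + 5 = 16757.
Real time: 16757 / (24000/1001) = 16773757/24000 s.
Target frame: (16773757/24000) × (50) = 16773757/480 ≈ 34945.327 → 34945.

frame 34945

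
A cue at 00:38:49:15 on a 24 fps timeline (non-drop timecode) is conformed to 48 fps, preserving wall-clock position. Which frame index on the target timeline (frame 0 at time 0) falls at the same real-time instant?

Source frame index: (0×3600 + 38×60 + 49) × 24 + 15 = 55911.
Real time: 55911 / (24) = 18637/8 s.
Target frame: (18637/8) × (48) = 111822.

frame 111822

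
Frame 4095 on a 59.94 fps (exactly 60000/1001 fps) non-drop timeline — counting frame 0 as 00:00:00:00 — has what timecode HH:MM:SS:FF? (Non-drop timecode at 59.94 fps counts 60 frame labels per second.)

4095 ÷ 60 = 68 full seconds, remainder 15 frames.
68 s = 0 h 1 min 8 s.
Timecode: 00:01:08:15.

00:01:08:15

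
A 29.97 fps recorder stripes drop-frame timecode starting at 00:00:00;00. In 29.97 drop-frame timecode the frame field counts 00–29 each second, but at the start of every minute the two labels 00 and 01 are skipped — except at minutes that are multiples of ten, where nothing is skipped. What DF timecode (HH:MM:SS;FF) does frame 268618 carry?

02:29:22;28

Each 10-minute DF block holds 10 × 60 × 30 − 9 × 2 = 17982 frames. 268618 ÷ 17982 → 14 full blocks, remainder 16870.
Within the partial block the first minute is 1800 frames and each further minute 1798, so 9 further minute boundaries passed. Total skipped labels = 18 × 14 + 2 × 9 = 270.
Non-drop label index = 268618 + 270 = 268888; at 30 labels/s that is 02:29:22:28, i.e. DF 02:29:22;28.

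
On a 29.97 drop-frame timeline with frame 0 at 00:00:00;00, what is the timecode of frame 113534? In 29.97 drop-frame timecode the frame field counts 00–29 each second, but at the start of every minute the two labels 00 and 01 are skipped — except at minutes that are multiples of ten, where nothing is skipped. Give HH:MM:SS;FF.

Ten DF minutes hold 17982 frames, so frame 113534 lies in block 6 (frames 107892–125873) with 5642 frames into that block.
The block's first minute is 1800 frames and the rest 1798 each; 5642 frames reaches minute 3, so 6 × 18 + 3 × 2 = 114 labels have been skipped so far.
Adding those back, label number 113534 + 114 = 113648 at 30 labels/s is 3788 s + 8 f = 1 h 3 min 8 s frame 8, i.e. 01:03:08;08.

01:03:08;08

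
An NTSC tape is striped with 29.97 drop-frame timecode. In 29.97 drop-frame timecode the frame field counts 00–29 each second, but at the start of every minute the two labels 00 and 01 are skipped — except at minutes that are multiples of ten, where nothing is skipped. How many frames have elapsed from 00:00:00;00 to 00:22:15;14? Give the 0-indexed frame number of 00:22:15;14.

Complete 10-minute blocks: 2, each 17982 frames → 35964.
Remaining 2 whole minutes in the current block: 1800 + 1 × 1798 = 3598 frames.
Within the current minute: 15 × 30 + 14 − 2 = 462 (labels ;00/;01 skipped at this minute). Total = 35964 + 3598 + 462 = 40024.

40024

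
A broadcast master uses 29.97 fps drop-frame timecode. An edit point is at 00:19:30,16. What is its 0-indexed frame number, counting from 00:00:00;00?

Complete 10-minute blocks: 1, each 17982 frames → 17982.
Remaining 9 whole minutes in the current block: 1800 + 8 × 1798 = 16184 frames.
Within the current minute: 30 × 30 + 16 − 2 = 914 (labels ;00/;01 skipped at this minute). Total = 17982 + 16184 + 914 = 35080.

35080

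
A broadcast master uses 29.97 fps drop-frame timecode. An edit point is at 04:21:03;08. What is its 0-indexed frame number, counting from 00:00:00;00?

469428

As if non-drop at 30 labels/s: (4 × 3600 + 21 × 60 + 3) × 30 + 8 = 469898.
Minute boundaries passed: 261; those not divisible by 10: 261 − 26 = 235; dropped labels = 2 × 235 = 470.
Actual frame index = 469898 − 470 = 469428.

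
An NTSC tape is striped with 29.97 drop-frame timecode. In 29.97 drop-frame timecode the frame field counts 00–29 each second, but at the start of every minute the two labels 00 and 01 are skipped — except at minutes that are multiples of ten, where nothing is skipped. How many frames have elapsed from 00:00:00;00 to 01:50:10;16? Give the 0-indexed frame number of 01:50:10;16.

As if non-drop at 30 labels/s: (1 × 3600 + 50 × 60 + 10) × 30 + 16 = 198316.
Minute boundaries passed: 110; those not divisible by 10: 110 − 11 = 99; dropped labels = 2 × 99 = 198.
Actual frame index = 198316 − 198 = 198118.

198118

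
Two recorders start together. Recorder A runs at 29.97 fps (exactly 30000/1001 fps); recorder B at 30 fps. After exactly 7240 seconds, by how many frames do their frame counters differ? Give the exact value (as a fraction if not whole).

A emits 30000/1001 × 7240 = 217200000/1001 frames; B emits 30 × 7240 = 217200.
Difference = 217200/1001 frames (≈ 216.9830); B is ahead of A.

217200/1001 frames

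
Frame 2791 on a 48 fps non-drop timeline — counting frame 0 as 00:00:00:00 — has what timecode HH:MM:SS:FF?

00:00:58:07

2791 ÷ 48 = 58 full seconds, remainder 7 frames.
58 s = 0 h 0 min 58 s.
Timecode: 00:00:58:07.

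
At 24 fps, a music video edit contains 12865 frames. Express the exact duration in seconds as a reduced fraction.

12865/24 seconds

Running time = 12865 ÷ (24) = 12865 × 1/24 = 12865/24 s.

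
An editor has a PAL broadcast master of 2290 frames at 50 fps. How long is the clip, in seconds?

Running time = 2290 / (50) = 45.8 s.

45.8 seconds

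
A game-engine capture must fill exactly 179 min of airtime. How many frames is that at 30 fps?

322200 frames

179 min = 10740 s.
Frames = 10740 × 30 = 322200.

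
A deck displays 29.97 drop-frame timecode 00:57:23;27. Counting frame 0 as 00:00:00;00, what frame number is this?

103213

Complete 10-minute blocks: 5, each 17982 frames → 89910.
Remaining 7 whole minutes in the current block: 1800 + 6 × 1798 = 12588 frames.
Within the current minute: 23 × 30 + 27 − 2 = 715 (labels ;00/;01 skipped at this minute). Total = 89910 + 12588 + 715 = 103213.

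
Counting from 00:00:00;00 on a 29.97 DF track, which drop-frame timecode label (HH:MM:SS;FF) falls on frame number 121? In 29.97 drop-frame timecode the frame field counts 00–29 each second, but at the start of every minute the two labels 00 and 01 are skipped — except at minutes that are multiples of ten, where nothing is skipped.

00:00:04;01

Ten DF minutes hold 17982 frames, so frame 121 lies in block 0 (frames 0–17981) with 121 frames into that block.
The block's first minute is 1800 frames and the rest 1798 each; 121 frames reaches minute 0, so 0 × 18 + 0 × 2 = 0 labels have been skipped so far.
Adding those back, label number 121 + 0 = 121 at 30 labels/s is 4 s + 1 f = 0 h 0 min 4 s frame 1, i.e. 00:00:04;01.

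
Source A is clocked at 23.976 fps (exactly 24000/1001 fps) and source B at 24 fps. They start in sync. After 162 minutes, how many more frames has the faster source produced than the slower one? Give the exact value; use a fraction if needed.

162 min = 9720 s.
A emits 24000/1001 × 9720 = 233280000/1001 frames; B emits 24 × 9720 = 233280.
Difference = 233280/1001 frames (≈ 233.0470); B is ahead of A.

233280/1001 frames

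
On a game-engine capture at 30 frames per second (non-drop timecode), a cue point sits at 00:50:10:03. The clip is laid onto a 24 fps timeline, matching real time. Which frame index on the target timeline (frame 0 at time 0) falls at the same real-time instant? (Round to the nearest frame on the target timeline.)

Source frame index: (0×3600 + 50×60 + 10) × 30 + 3 = 90303.
Real time: 90303 / (30) = 30101/10 s.
Target frame: (30101/10) × (24) = 361212/5 ≈ 72242.400 → 72242.

frame 72242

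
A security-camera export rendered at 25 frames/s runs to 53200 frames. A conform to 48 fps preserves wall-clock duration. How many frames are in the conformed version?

102144 frames

Target frames = source frames × (target rate / source rate) = 53200 × (48)/(25) = 53200 × 48/25 = 102144.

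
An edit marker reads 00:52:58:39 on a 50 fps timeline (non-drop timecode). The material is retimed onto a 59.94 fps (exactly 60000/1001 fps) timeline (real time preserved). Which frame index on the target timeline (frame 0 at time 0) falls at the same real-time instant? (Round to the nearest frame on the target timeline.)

frame 190536

Source frame index: (0×3600 + 52×60 + 58) × 50 + 39 = 158939.
Real time: 158939 / (50) = 158939/50 s.
Target frame: (158939/50) × (60000/1001) = 17338800/91 ≈ 190536.264 → 190536.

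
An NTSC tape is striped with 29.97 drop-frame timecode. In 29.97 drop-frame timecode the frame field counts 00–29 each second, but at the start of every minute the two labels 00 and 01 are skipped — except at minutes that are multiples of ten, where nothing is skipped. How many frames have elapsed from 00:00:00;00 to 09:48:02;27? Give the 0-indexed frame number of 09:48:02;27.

As if non-drop at 30 labels/s: (9 × 3600 + 48 × 60 + 2) × 30 + 27 = 1058487.
Minute boundaries passed: 588; those not divisible by 10: 588 − 58 = 530; dropped labels = 2 × 530 = 1060.
Actual frame index = 1058487 − 1060 = 1057427.

1057427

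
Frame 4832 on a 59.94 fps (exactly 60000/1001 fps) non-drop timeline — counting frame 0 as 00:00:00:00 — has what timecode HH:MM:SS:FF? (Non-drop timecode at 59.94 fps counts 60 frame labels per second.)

00:01:20:32

4832 ÷ 60 = 80 full seconds, remainder 32 frames.
80 s = 0 h 1 min 20 s.
Timecode: 00:01:20:32.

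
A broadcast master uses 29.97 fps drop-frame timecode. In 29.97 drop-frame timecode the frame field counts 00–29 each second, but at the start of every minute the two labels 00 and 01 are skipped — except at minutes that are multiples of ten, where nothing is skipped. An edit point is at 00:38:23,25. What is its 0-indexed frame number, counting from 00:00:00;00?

69045

Complete 10-minute blocks: 3, each 17982 frames → 53946.
Remaining 8 whole minutes in the current block: 1800 + 7 × 1798 = 14386 frames.
Within the current minute: 23 × 30 + 25 − 2 = 713 (labels ;00/;01 skipped at this minute). Total = 53946 + 14386 + 713 = 69045.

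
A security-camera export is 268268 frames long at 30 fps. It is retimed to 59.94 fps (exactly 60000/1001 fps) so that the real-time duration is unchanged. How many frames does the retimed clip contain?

Target frames = source frames × (target rate / source rate) = 268268 × (60000/1001)/(30) = 268268 × 2000/1001 = 536000.

536000 frames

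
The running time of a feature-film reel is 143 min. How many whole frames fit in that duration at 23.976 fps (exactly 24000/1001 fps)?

143 min = 8580 s.
Frames = 8580 × 24000/1001 = 1440000/7 ≈ 205714.2857.
Complete frames: 205714.

205714 frames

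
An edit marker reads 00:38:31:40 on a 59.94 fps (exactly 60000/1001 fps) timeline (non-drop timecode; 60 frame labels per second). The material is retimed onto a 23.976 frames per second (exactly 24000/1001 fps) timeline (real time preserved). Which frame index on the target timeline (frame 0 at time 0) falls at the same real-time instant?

frame 55480

Source frame index: (0×3600 + 38×60 + 31) × 60 + 40 = 138700.
Real time: 138700 / (60000/1001) = 1388387/600 s.
Target frame: (1388387/600) × (24000/1001) = 55480.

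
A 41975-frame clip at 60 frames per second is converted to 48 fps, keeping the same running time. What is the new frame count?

33580 frames

Frames at target rate = 41975 × (48) / (60) = 33580.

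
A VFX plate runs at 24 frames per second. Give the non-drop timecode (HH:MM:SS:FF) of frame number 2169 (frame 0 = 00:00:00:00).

2169 ÷ 24 = 90 full seconds, remainder 9 frames.
90 s = 0 h 1 min 30 s.
Timecode: 00:01:30:09.

00:01:30:09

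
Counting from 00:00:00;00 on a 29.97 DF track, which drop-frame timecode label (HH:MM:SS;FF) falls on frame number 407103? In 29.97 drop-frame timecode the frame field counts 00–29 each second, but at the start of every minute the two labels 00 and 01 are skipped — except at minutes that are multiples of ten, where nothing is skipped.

Each 10-minute DF block holds 10 × 60 × 30 − 9 × 2 = 17982 frames. 407103 ÷ 17982 → 22 full blocks, remainder 11499.
Within the partial block the first minute is 1800 frames and each further minute 1798, so 6 further minute boundaries passed. Total skipped labels = 18 × 22 + 2 × 6 = 408.
Non-drop label index = 407103 + 408 = 407511; at 30 labels/s that is 03:46:23:21, i.e. DF 03:46:23;21.

03:46:23;21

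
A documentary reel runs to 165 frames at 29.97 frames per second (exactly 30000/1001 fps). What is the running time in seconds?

Running time = 165 / (30000/1001) = 5.5055 s.

5.5055 seconds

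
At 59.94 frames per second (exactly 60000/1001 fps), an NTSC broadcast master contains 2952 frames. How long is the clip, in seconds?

Running time = 2952 / (60000/1001) = 49.2492 s.

49.2492 seconds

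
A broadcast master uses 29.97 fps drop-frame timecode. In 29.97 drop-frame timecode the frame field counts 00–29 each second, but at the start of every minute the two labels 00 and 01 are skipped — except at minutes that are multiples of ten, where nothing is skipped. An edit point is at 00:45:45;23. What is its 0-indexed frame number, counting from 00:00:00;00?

82291

Complete 10-minute blocks: 4, each 17982 frames → 71928.
Remaining 5 whole minutes in the current block: 1800 + 4 × 1798 = 8992 frames.
Within the current minute: 45 × 30 + 23 − 2 = 1371 (labels ;00/;01 skipped at this minute). Total = 71928 + 8992 + 1371 = 82291.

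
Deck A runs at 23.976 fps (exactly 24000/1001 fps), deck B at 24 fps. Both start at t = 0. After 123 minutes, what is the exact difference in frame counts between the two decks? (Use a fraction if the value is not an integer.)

177120/1001 frames

123 min = 7380 s.
A emits 24000/1001 × 7380 = 177120000/1001 frames; B emits 24 × 7380 = 177120.
Difference = 177120/1001 frames (≈ 176.9431); B is ahead of A.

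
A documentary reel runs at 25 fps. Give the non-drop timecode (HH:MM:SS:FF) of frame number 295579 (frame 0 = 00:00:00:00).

03:17:03:04

295579 ÷ 25 = 11823 full seconds, remainder 4 frames.
11823 s = 3 h 17 min 3 s.
Timecode: 03:17:03:04.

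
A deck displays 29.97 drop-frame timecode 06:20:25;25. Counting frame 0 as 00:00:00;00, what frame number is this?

As if non-drop at 30 labels/s: (6 × 3600 + 20 × 60 + 25) × 30 + 25 = 684775.
Minute boundaries passed: 380; those not divisible by 10: 380 − 38 = 342; dropped labels = 2 × 342 = 684.
Actual frame index = 684775 − 684 = 684091.

684091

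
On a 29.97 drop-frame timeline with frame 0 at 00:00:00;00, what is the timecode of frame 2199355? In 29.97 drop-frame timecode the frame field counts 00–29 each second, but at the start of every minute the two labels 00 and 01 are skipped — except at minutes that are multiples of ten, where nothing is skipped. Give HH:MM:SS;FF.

20:23:05;07

Each 10-minute DF block holds 10 × 60 × 30 − 9 × 2 = 17982 frames. 2199355 ÷ 17982 → 122 full blocks, remainder 5551.
Within the partial block the first minute is 1800 frames and each further minute 1798, so 3 further minute boundaries passed. Total skipped labels = 18 × 122 + 2 × 3 = 2202.
Non-drop label index = 2199355 + 2202 = 2201557; at 30 labels/s that is 20:23:05:07, i.e. DF 20:23:05;07.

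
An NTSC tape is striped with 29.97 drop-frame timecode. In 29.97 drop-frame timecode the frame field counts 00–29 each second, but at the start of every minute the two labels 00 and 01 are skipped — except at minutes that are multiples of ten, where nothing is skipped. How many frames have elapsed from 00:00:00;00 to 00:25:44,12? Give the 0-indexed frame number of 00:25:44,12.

46286

Complete 10-minute blocks: 2, each 17982 frames → 35964.
Remaining 5 whole minutes in the current block: 1800 + 4 × 1798 = 8992 frames.
Within the current minute: 44 × 30 + 12 − 2 = 1330 (labels ;00/;01 skipped at this minute). Total = 35964 + 8992 + 1330 = 46286.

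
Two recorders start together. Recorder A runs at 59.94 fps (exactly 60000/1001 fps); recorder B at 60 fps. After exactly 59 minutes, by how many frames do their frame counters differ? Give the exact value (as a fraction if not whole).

212400/1001 frames

59 min = 3540 s.
A emits 60000/1001 × 3540 = 212400000/1001 frames; B emits 60 × 3540 = 212400.
Difference = 212400/1001 frames (≈ 212.1878); B is ahead of A.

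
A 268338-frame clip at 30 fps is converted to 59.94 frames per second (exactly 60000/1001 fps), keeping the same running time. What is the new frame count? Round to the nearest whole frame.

Frames at target rate = 268338 × (60000/1001) / (30) = 76668000/143 ≈ 536139.860.
Nearest whole frame: 536140.

536140 frames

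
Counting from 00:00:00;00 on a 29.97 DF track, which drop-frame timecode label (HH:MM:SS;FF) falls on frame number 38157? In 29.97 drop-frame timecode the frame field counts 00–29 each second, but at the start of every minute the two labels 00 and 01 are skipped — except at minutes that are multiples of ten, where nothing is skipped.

Ten DF minutes hold 17982 frames, so frame 38157 lies in block 2 (frames 35964–53945) with 2193 frames into that block.
The block's first minute is 1800 frames and the rest 1798 each; 2193 frames reaches minute 1, so 2 × 18 + 1 × 2 = 38 labels have been skipped so far.
Adding those back, label number 38157 + 38 = 38195 at 30 labels/s is 1273 s + 5 f = 0 h 21 min 13 s frame 5, i.e. 00:21:13;05.

00:21:13;05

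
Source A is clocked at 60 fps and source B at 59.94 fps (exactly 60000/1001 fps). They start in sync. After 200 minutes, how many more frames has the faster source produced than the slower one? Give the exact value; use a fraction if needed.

200 min = 12000 s.
A emits 60 × 12000 = 720000 frames; B emits 60000/1001 × 12000 = 720000000/1001.
Difference = 720000/1001 frames (≈ 719.2807); B is behind A.

720000/1001 frames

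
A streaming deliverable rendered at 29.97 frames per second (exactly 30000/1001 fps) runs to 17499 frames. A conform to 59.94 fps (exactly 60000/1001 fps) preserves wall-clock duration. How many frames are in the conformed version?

34998 frames

Target frames = source frames × (target rate / source rate) = 17499 × (60000/1001)/(30000/1001) = 17499 × 2 = 34998.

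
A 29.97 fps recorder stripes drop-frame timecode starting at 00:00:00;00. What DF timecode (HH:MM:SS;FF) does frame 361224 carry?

Each 10-minute DF block holds 10 × 60 × 30 − 9 × 2 = 17982 frames. 361224 ÷ 17982 → 20 full blocks, remainder 1584.
Within the partial block the first minute is 1800 frames and each further minute 1798, so 0 further minute boundaries passed. Total skipped labels = 18 × 20 + 2 × 0 = 360.
Non-drop label index = 361224 + 360 = 361584; at 30 labels/s that is 03:20:52:24, i.e. DF 03:20:52;24.

03:20:52;24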